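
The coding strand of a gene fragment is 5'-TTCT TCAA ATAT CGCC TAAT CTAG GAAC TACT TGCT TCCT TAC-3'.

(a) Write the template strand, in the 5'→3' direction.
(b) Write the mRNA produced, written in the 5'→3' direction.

(a) 5'-GTAAGGAAGCAAGTAGTTCCTAGATTAGGCGATATTTGAAGAA-3'
(b) 5'-UUCUUCAAAUAUCGCCUAAUCUAGGAACUACUUGCUUCCUUAC-3'

(a) The template strand is the reverse complement of the coding strand: complement AAGAAGTTTATAGCGGATTAGATCCTTGATGAACGAAGGAATG, then reverse.
(b) mRNA matches the coding strand with T→U.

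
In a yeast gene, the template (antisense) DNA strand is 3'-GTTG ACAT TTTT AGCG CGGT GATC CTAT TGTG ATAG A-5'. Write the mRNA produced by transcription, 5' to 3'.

5'-CAACUGUAAAAAUCGCGCCACUAGGAUAACACUAUCU-3'

Reading the template 3'→5' as shown, RNA polymerase pairs each base (A→U, T→A, G↔C) to build mRNA 5'→3' directly.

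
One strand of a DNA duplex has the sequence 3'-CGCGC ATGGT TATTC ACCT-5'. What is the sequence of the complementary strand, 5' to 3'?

5′-GCGCGTACCAATAAGTGGA-3′

The strand is given 3'→5', so its complement runs 5'→3' in the same left-to-right order: pair each base A↔T, G↔C.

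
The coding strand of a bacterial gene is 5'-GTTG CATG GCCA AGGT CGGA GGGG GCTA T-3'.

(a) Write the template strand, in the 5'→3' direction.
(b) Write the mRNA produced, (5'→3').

(a) 5′-ATAGCCCCCTCCGACCTTGGCCATGCAAC-3′
(b) 5'-GUUGCAUGGCCAAGGUCGGAGGGGGCUAU-3'

(a) The template strand is the reverse complement of the coding strand: complement CAACGTACCGGTTCCAGCCTCCCCCGATA, then reverse.
(b) mRNA matches the coding strand with T→U.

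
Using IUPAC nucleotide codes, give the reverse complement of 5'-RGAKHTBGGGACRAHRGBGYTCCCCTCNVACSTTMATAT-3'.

5'-ATATKAASGTBNGAGGGGARCVCYDTYGTCCCVADMTCY-3'

Standard pairs A↔T, G↔C; ambiguity codes pair R↔Y, M↔K, S↔S, B↔V, H↔D, N↔N. Complement (YCTMDAVCCCTGYTDYCVCRAGGGGAGNBTGSAAKTATA), then reverse for 5'→3'.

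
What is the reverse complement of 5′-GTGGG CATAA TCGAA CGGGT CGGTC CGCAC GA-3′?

Complement each base (A↔T, G↔C): CACCCGTATTAGCTTGCCCAGCCAGGCGTGCT. Then reverse.

5'-TCGTGCGGACCGACCCGTTCGATTATGCCCAC-3'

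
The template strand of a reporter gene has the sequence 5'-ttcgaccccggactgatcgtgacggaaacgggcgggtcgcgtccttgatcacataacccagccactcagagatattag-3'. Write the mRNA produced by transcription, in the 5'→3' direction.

The mRNA has the sequence of the coding strand (reverse complement of the template) with T→U. Reverse complement of TTCGACCCCGGACTGATCGTGACGGAAACGGGCGGGTCGCGTCCTTGATCACATAACCCAGCCACTCAGAGATATTAG is CTAATATCTCTGAGTGGCTGGGTTATGTGATCAAGGACGCGACCCGCCCGTTTCCGTCACGATCAGTCCGGGGTCGAA; then T→U.

5'-CUAAUAUCUCUGAGUGGCUGGGUUAUGUGAUCAAGGACGCGACCCGCCCGUUUCCGUCACGAUCAGUCCGGGGUCGAA-3'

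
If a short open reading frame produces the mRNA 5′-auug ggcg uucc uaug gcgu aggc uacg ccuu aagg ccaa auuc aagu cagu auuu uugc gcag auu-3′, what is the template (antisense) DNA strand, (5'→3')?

5'-AATCTGCGCAAAAATACTGACTTGAATTTGGCCTTAAGGCGTAGCCTACGCCATAGGAACGCCCAAT-3'

Replace U with T to get the coding DNA strand: ATTGGGCGTTCCTATGGCGTAGGCTACGCCTTAAGGCCAAATTCAAGTCAGTATTTTTGCGCAGATT. The template strand is its reverse complement (complement TAACCCGCAAGGATACCGCATCCGATGCGGAATTCCGGTTTAAGTTCAGTCATAAAAACGCGTCTAA, then reverse).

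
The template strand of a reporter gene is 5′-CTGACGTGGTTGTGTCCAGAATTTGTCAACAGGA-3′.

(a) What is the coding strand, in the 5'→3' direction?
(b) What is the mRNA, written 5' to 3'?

(a) 5'-TCCTGTTGACAAATTCTGGACACAACCACGTCAG-3'
(b) 5'-UCCUGUUGACAAAUUCUGGACACAACCACGUCAG-3'

(a) The coding strand is the reverse complement of the template: complement GACTGCACCAACACAGGTCTTAAACAGTTGTCCT, then reverse.
(b) mRNA has the coding-strand sequence with T→U.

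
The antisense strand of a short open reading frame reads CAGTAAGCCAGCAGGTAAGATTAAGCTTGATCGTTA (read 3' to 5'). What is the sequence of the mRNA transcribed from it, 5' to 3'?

Reading the template 3'→5' as shown, RNA polymerase pairs each base (A→U, T→A, G↔C) to build mRNA 5'→3' directly.

5'-GUCAUUCGGUCGUCCAUUCUAAUUCGAACUAGCAAU-3'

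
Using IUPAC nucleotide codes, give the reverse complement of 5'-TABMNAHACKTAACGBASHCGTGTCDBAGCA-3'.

5'-TGCTVHGACACGDSTVCGTTAMGTDTNKVTA-3'

Standard pairs A↔T, G↔C; ambiguity codes pair M↔K, S↔S, B↔V, D↔H, N↔N. Complement (ATVKNTDTGMATTGCVTSDGCACAGHVTCGT), then reverse for 5'→3'.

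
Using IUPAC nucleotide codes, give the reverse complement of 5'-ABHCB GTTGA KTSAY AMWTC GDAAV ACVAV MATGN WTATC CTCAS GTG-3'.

Standard pairs A↔T, G↔C; ambiguity codes pair Y↔R, M↔K, W↔W, S↔S, B↔V, D↔H, N↔N. Complement (TVDGVCAACTMASTRTKWAGCHTTBTGBTBKTACNWATAGGAGTSCAC), then reverse for 5'→3'.

5'-CACSTGAGGATAWNCATKBTBGTBTTHCGAWKTRTSAMTCAACVGDVT-3'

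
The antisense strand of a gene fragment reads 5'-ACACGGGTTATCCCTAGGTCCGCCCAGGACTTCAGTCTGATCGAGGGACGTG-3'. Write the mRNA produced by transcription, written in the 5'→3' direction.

The mRNA has the sequence of the coding strand (reverse complement of the template) with T→U. Reverse complement of ACACGGGTTATCCCTAGGTCCGCCCAGGACTTCAGTCTGATCGAGGGACGTG is CACGTCCCTCGATCAGACTGAAGTCCTGGGCGGACCTAGGGATAACCCGTGT; then T→U.

5'-CACGUCCCUCGAUCAGACUGAAGUCCUGGGCGGACCUAGGGAUAACCCGUGU-3'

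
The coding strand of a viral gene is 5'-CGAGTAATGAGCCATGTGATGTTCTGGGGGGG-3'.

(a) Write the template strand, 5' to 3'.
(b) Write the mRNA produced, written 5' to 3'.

(a) 5'-CCCCCCCAGAACATCACATGGCTCATTACTCG-3'
(b) 5'-CGAGUAAUGAGCCAUGUGAUGUUCUGGGGGGG-3'

(a) The template strand is the reverse complement of the coding strand: complement GCTCATTACTCGGTACACTACAAGACCCCCCC, then reverse.
(b) mRNA matches the coding strand with T→U.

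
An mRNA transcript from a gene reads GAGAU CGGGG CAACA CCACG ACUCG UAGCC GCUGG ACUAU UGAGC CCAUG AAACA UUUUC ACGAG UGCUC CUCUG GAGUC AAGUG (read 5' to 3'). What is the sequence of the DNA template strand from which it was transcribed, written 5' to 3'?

Replace U with T to get the coding DNA strand: GAGATCGGGGCAACACCACGACTCGTAGCCGCTGGACTATTGAGCCCATGAAACATTTTCACGAGTGCTCCTCTGGAGTCAAGTG. The template strand is its reverse complement (complement CTCTAGCCCCGTTGTGGTGCTGAGCATCGGCGACCTGATAACTCGGGTACTTTGTAAAAGTGCTCACGAGGAGACCTCAGTTCAC, then reverse).

5'-CACTTGACTCCAGAGGAGCACTCGTGAAAATGTTTCATGGGCTCAATAGTCCAGCGGCTACGAGTCGTGGTGTTGCCCCGATCTC-3'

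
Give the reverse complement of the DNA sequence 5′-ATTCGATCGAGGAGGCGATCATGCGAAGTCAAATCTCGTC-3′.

5'-GACGAGATTTGACTTCGCATGATCGCCTCCTCGATCGAAT-3'

Complement each base (A↔T, G↔C): TAAGCTAGCTCCTCCGCTAGTACGCTTCAGTTTAGAGCAG. Then reverse.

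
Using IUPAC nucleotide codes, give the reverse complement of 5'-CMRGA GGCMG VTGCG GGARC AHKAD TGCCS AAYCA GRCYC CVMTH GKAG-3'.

Standard pairs A↔T, G↔C; ambiguity codes pair R↔Y, M↔K, S↔S, D↔H, V↔B. Complement (GKYCTCCGKCBACGCCCTYGTDMTHACGGSTTRGTCYGRGGBKADCMTC), then reverse for 5'→3'.

5'-CTMCDAKBGGRGYCTGRTTSGGCAHTMDTGYTCCCGCABCKGCCTCYKG-3'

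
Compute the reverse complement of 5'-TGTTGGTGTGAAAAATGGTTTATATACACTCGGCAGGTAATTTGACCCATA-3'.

Complement each base (A↔T, G↔C): ACAACCACACTTTTTACCAAATATATGTGAGCCGTCCATTAAACTGGGTAT. Then reverse.

5'-TATGGGTCAAATTACCTGCCGAGTGTATATAAACCATTTTTCACACCAACA-3'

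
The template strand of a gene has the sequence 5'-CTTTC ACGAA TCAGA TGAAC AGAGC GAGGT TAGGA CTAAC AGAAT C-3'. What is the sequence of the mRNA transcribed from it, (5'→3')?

The mRNA has the sequence of the coding strand (reverse complement of the template) with T→U. Reverse complement of CTTTCACGAATCAGATGAACAGAGCGAGGTTAGGACTAACAGAATC is GATTCTGTTAGTCCTAACCTCGCTCTGTTCATCTGATTCGTGAAAG; then T→U.

5′-GAUUCUGUUAGUCCUAACCUCGCUCUGUUCAUCUGAUUCGUGAAAG-3′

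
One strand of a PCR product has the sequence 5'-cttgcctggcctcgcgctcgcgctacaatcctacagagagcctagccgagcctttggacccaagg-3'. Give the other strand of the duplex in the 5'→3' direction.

Pairing A↔T and G↔C gives GAACGGACCGGAGCGCGAGCGCGATGTTAGGATGTCTCTCGGATCGGCTCGGAAACCTGGGTTCC, running 3'→5'. Reverse for the 5'→3' convention.

5'-CCTTGGGTCCAAAGGCTCGGCTAGGCTCTCTGTAGGATTGTAGCGCGAGCGCGAGGCCAGGCAAG-3'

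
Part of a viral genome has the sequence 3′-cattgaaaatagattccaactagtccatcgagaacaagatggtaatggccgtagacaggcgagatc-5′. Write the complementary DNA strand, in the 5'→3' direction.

The strand is given 3'→5', so its complement runs 5'→3' in the same left-to-right order: pair each base A↔T, G↔C.

5'-GTAACTTTTATCTAAGGTTGATCAGGTAGCTCTTGTTCTACCATTACCGGCATCTGTCCGCTCTAG-3'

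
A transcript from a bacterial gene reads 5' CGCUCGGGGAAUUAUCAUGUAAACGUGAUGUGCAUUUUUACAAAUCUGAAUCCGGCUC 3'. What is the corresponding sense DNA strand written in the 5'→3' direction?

The coding DNA strand has the same 5'→3' sequence as the mRNA with U replaced by T.

5'-CGCTCGGGGAATTATCATGTAAACGTGATGTGCATTTTTACAAATCTGAATCCGGCTC-3'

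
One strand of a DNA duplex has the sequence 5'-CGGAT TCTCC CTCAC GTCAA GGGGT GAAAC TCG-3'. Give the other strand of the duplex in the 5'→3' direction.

The complement of CGGATTCTCCCTCACGTCAAGGGGTGAAACTCG is GCCTAAGAGGGAGTGCAGTTCCCCACTTTGAGC (A↔T, G↔C). DNA strands are antiparallel, so the complementary strand runs 3'→5'; reversing gives the 5'→3' form.

5'-CGAGTTTCACCCCTTGACGTGAGGGAGAATCCG-3'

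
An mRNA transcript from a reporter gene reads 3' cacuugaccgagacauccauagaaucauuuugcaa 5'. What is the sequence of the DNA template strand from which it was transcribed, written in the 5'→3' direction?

Written 5'→3' the mRNA is AACGUUUUACUAAGAUACCUACAGAGCCAGUUCAC, so the coding DNA strand is AACGTTTTACTAAGATACCTACAGAGCCAGTTCAC. The template is its reverse complement.

5'-GTGAACTGGCTCTGTAGGTATCTTAGTAAAACGTT-3'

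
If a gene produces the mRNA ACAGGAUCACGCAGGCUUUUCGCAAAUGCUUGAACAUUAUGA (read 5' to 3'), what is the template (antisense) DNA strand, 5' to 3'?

5'-TCATAATGTTCAAGCATTTGCGAAAAGCCTGCGTGATCCTGT-3'

Replace U with T to get the coding DNA strand: ACAGGATCACGCAGGCTTTTCGCAAATGCTTGAACATTATGA. The template strand is its reverse complement (complement TGTCCTAGTGCGTCCGAAAAGCGTTTACGAACTTGTAATACT, then reverse).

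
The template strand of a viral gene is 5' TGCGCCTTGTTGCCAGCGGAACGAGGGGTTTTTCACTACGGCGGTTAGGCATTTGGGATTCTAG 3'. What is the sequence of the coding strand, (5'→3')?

The coding strand is complementary and antiparallel to the template: take the complement (A↔T, G↔C) and reverse.

5'-CTAGAATCCCAAATGCCTAACCGCCGTAGTGAAAAACCCCTCGTTCCGCTGGCAACAAGGCGCA-3'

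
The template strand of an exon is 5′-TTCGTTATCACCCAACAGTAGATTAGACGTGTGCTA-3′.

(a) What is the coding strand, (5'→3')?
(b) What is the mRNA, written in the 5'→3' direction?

(a) 5'-TAGCACACGTCTAATCTACTGTTGGGTGATAACGAA-3'
(b) 5'-UAGCACACGUCUAAUCUACUGUUGGGUGAUAACGAA-3'

(a) The coding strand is the reverse complement of the template: complement AAGCAATAGTGGGTTGTCATCTAATCTGCACACGAT, then reverse.
(b) mRNA has the coding-strand sequence with T→U.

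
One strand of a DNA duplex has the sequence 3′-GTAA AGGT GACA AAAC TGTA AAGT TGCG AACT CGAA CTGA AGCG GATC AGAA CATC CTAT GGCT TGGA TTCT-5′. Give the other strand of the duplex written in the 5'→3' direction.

The strand is given 3'→5', so its complement runs 5'→3' in the same left-to-right order: pair each base A↔T, G↔C.

5′-CATTTCCACTGTTTTGACATTTCAACGCTTGAGCTTGACTTCGCCTAGTCTTGTAGGATACCGAACCTAAGA-3′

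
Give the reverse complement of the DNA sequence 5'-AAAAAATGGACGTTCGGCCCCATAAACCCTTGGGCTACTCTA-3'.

5'-TAGAGTAGCCCAAGGGTTTATGGGGCCGAACGTCCATTTTTT-3'

Reading the sequence 3'→5' and pairing each base (A↔T, G↔C) gives the reverse complement directly.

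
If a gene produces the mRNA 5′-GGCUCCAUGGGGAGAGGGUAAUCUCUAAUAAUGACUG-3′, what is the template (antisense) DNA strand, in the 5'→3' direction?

5'-CAGTCATTATTAGAGATTACCCTCTCCCCATGGAGCC-3'

Replace U with T to get the coding DNA strand: GGCTCCATGGGGAGAGGGTAATCTCTAATAATGACTG. The template strand is its reverse complement (complement CCGAGGTACCCCTCTCCCATTAGAGATTATTACTGAC, then reverse).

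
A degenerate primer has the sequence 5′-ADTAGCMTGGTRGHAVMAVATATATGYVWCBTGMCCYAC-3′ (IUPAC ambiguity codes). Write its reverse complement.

5'-GTRGGKCAVGWBRCATATATBTKBTDCYACCAKGCTAHT-3'

Standard pairs A↔T, G↔C; ambiguity codes pair R↔Y, M↔K, W↔W, B↔V, D↔H. Complement (THATCGKACCAYCDTBKTBTATATACRBWGVACKGGRTG), then reverse for 5'→3'.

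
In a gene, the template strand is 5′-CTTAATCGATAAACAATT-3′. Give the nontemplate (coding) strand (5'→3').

The coding strand is complementary and antiparallel to the template: take the complement (A↔T, G↔C) and reverse.

5'-AATTGTTTATCGATTAAG-3'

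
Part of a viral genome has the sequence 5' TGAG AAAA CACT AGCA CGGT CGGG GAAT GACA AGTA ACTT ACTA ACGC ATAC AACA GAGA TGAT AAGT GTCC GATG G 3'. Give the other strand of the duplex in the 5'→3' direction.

5'-CCATCGGACACTTATCATCTCTGTTGTATGCGTTAGTAAGTTACTTGTCATTCCCCGACCGTGCTAGTGTTTTCTCA-3'

The complement of TGAGAAAACACTAGCACGGTCGGGGAATGACAAGTAACTTACTAACGCATACAACAGAGATGATAAGTGTCCGATGG is ACTCTTTTGTGATCGTGCCAGCCCCTTACTGTTCATTGAATGATTGCGTATGTTGTCTCTACTATTCACAGGCTACC (A↔T, G↔C). DNA strands are antiparallel, so the complementary strand runs 3'→5'; reversing gives the 5'→3' form.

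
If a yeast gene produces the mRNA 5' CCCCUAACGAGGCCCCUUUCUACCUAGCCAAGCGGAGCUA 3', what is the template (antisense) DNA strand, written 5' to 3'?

Replace U with T to get the coding DNA strand: CCCCTAACGAGGCCCCTTTCTACCTAGCCAAGCGGAGCTA. The template strand is its reverse complement (complement GGGGATTGCTCCGGGGAAAGATGGATCGGTTCGCCTCGAT, then reverse).

5'-TAGCTCCGCTTGGCTAGGTAGAAAGGGGCCTCGTTAGGGG-3'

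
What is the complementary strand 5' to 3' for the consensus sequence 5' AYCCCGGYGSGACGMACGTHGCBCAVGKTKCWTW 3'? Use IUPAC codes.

5'-WAWGMAMCBTGVGCDACGTKCGTCSCRCCGGGRT-3'

Standard pairs A↔T, G↔C; ambiguity codes pair Y↔R, M↔K, W↔W, S↔S, B↔V, H↔D. Complement (TRGGGCCRCSCTGCKTGCADCGVGTBCMAMGWAW), then reverse for 5'→3'.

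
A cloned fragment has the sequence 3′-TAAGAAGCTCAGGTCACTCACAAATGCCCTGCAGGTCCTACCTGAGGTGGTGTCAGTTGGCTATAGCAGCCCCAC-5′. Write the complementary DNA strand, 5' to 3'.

The strand is given 3'→5', so its complement runs 5'→3' in the same left-to-right order: pair each base A↔T, G↔C.

5′-ATTCTTCGAGTCCAGTGAGTGTTTACGGGACGTCCAGGATGGACTCCACCACAGTCAACCGATATCGTCGGGGTG-3′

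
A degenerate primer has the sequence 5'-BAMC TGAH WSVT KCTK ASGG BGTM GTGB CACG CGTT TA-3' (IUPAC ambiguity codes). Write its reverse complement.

5'-TAAACGCGTGVCACKACVCCSTMAGMABSWDTCAGKTV-3'

Standard pairs A↔T, G↔C; ambiguity codes pair M↔K, W↔W, S↔S, B↔V, H↔D. Complement (VTKGACTDWSBAMGAMTSCCVCAKCACVGTGCGCAAAT), then reverse for 5'→3'.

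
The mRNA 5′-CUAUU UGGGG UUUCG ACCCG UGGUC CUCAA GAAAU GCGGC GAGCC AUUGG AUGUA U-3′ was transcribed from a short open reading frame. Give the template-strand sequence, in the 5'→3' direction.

Replace U with T to get the coding DNA strand: CTATTTGGGGTTTCGACCCGTGGTCCTCAAGAAATGCGGCGAGCCATTGGATGTAT. The template strand is its reverse complement (complement GATAAACCCCAAAGCTGGGCACCAGGAGTTCTTTACGCCGCTCGGTAACCTACATA, then reverse).

5'-ATACATCCAATGGCTCGCCGCATTTCTTGAGGACCACGGGTCGAAACCCCAAATAG-3'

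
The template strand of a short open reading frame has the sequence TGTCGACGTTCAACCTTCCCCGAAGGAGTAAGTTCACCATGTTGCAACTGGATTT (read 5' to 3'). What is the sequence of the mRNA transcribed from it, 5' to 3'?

5'-AAAUCCAGUUGCAACAUGGUGAACUUACUCCUUCGGGGAAGGUUGAACGUCGACA-3'

RNA polymerase reads the template 3'→5' and synthesizes mRNA 5'→3' by base-pairing (A→U, T→A, G↔C). The complement of the template is ACAGCTGCAAGTTGGAAGGGGCTTCCTCATTCAAGTGGTACAACGTTGACCTAAA; antiparallel, so 5'→3' the coding strand is AAATCCAGTTGCAACATGGTGAACTTACTCCTTCGGGGAAGGTTGAACGTCGACA. Replace T with U for the mRNA.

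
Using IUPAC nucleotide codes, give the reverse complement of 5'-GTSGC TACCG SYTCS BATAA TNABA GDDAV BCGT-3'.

5'-ACGVBTHHCTVTNATTATVSGARSCGGTAGCSAC-3'

Standard pairs A↔T, G↔C; ambiguity codes pair Y↔R, S↔S, B↔V, D↔H, N↔N. Complement (CASCGATGGCSRAGSVTATTANTVTCHHTBVGCA), then reverse for 5'→3'.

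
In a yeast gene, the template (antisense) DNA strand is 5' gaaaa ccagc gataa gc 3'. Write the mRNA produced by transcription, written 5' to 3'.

5′-GCUUAUCGCUGGUUUUC-3′

The mRNA has the sequence of the coding strand (reverse complement of the template) with T→U. Reverse complement of GAAAACCAGCGATAAGC is GCTTATCGCTGGTTTTC; then T→U.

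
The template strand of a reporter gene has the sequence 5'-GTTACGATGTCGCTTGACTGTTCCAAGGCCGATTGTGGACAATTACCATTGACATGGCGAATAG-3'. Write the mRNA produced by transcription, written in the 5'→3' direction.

5′-CUAUUCGCCAUGUCAAUGGUAAUUGUCCACAAUCGGCCUUGGAACAGUCAAGCGACAUCGUAAC-3′

RNA polymerase reads the template 3'→5' and synthesizes mRNA 5'→3' by base-pairing (A→U, T→A, G↔C). The complement of the template is CAATGCTACAGCGAACTGACAAGGTTCCGGCTAACACCTGTTAATGGTAACTGTACCGCTTATC; antiparallel, so 5'→3' the coding strand is CTATTCGCCATGTCAATGGTAATTGTCCACAATCGGCCTTGGAACAGTCAAGCGACATCGTAAC. Replace T with U for the mRNA.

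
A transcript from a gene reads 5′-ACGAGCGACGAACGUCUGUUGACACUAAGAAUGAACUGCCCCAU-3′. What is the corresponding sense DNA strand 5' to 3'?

5'-ACGAGCGACGAACGTCTGTTGACACTAAGAATGAACTGCCCCAT-3'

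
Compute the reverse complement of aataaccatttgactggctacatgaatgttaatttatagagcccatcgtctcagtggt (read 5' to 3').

5'-ACCACTGAGACGATGGGCTCTATAAATTAACATTCATGTAGCCAGTCAAATGGTTATT-3'

Complement each base (A↔T, G↔C): TTATTGGTAAACTGACCGATGTACTTACAATTAAATATCTCGGGTAGCAGAGTCACCA. Then reverse.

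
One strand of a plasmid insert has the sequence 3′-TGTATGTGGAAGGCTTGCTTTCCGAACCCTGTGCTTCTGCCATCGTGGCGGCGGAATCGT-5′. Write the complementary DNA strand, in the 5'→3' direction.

The strand is given 3'→5', so its complement runs 5'→3' in the same left-to-right order: pair each base A↔T, G↔C.

5'-ACATACACCTTCCGAACGAAAGGCTTGGGACACGAAGACGGTAGCACCGCCGCCTTAGCA-3'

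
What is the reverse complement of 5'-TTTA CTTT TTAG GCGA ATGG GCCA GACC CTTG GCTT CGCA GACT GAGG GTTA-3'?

5'-TAACCCTCAGTCTGCGAAGCCAAGGGTCTGGCCCATTCGCCTAAAAAGTAAA-3'

Reading the sequence 3'→5' and pairing each base (A↔T, G↔C) gives the reverse complement directly.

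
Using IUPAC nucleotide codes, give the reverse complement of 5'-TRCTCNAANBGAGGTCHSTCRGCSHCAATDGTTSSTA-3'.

5′-TASSAACHATTGDSGCYGASDGACCTCVNTTNGAGYA-3′

Standard pairs A↔T, G↔C; ambiguity codes pair R↔Y, S↔S, B↔V, D↔H, N↔N. Complement (AYGAGNTTNVCTCCAGDSAGYCGSDGTTAHCAASSAT), then reverse for 5'→3'.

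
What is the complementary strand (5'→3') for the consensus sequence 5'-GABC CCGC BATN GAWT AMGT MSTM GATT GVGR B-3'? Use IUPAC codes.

Standard pairs A↔T, G↔C; ambiguity codes pair R↔Y, M↔K, W↔W, S↔S, B↔V, N↔N. Complement (CTVGGGCGVTANCTWATKCAKSAKCTAACBCYV), then reverse for 5'→3'.

5'-VYCBCAATCKASKACKTAWTCNATVGCGGGVTC-3'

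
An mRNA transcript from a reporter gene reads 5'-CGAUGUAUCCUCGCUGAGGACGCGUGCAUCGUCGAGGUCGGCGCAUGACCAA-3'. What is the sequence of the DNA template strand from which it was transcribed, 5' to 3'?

Replace U with T to get the coding DNA strand: CGATGTATCCTCGCTGAGGACGCGTGCATCGTCGAGGTCGGCGCATGACCAA. The template strand is its reverse complement (complement GCTACATAGGAGCGACTCCTGCGCACGTAGCAGCTCCAGCCGCGTACTGGTT, then reverse).

5'-TTGGTCATGCGCCGACCTCGACGATGCACGCGTCCTCAGCGAGGATACATCG-3'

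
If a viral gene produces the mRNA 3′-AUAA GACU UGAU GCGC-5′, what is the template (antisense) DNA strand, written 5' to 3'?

Written 5'→3' the mRNA is CGCGUAGUUCAGAAUA, so the coding DNA strand is CGCGTAGTTCAGAATA. The template is its reverse complement.

5'-TATTCTGAACTACGCG-3'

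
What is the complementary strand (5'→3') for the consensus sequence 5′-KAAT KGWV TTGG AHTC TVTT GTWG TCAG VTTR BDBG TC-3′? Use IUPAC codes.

5'-GACVHVYAABCTGACWACAABAGADTCCAABWCMATTM-3'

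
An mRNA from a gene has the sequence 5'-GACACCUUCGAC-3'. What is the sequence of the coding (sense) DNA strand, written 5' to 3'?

The coding DNA strand has the same 5'→3' sequence as the mRNA with U replaced by T.

5'-GACACCTTCGAC-3'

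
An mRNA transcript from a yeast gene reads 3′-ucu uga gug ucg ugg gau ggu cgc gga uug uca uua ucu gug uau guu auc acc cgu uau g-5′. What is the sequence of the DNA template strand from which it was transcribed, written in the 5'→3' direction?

5'-AGAACTCACAGCACCCTACCAGCGCCTAACAGTAATAGACACATACAATAGTGGGCAATAC-3'

Written 5'→3' the mRNA is GUAUUGCCCACUAUUGUAUGUGUCUAUUACUGUUAGGCGCUGGUAGGGUGCUGUGAGUUCU, so the coding DNA strand is GTATTGCCCACTATTGTATGTGTCTATTACTGTTAGGCGCTGGTAGGGTGCTGTGAGTTCT. The template is its reverse complement.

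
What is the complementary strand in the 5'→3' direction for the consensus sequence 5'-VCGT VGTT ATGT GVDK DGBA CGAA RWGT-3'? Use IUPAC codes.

5'-ACWYTTCGTVCHMHBCACATAACBACGB-3'

Standard pairs A↔T, G↔C; ambiguity codes pair R↔Y, K↔M, W↔W, B↔V, D↔H. Complement (BGCABCAATACACBHMHCVTGCTTYWCA), then reverse for 5'→3'.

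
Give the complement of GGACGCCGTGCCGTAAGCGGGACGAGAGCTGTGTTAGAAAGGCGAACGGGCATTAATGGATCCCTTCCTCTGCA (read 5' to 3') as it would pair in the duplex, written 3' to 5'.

Base-pairing A↔T, G↔C gives the complement. The complementary strand is antiparallel, so paired with a 5'→3' strand it runs 3'→5'.

3'-CCTGCGGCACGGCATTCGCCCTGCTCTCGACACAATCTTTCCGCTTGCCCGTAATTACCTAGGGAAGGAGACGT-5'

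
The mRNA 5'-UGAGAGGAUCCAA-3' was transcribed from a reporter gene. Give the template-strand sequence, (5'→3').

Replace U with T to get the coding DNA strand: TGAGAGGATCCAA. The template strand is its reverse complement (complement ACTCTCCTAGGTT, then reverse).

5'-TTGGATCCTCTCA-3'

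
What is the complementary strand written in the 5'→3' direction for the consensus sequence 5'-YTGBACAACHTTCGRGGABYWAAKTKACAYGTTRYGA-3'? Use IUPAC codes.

Standard pairs A↔T, G↔C; ambiguity codes pair R↔Y, K↔M, W↔W, B↔V, H↔D. Complement (RACVTGTTGDAAGCYCCTVRWTTMAMTGTRCAAYRCT), then reverse for 5'→3'.

5'-TCRYAACRTGTMAMTTWRVTCCYCGAADGTTGTVCAR-3'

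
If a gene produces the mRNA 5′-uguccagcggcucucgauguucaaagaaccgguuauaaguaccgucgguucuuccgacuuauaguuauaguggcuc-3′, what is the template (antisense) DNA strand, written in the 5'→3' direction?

5′-GAGCCACTATAACTATAAGTCGGAAGAACCGACGGTACTTATAACCGGTTCTTTGAACATCGAGAGCCGCTGGACA-3′

Replace U with T to get the coding DNA strand: TGTCCAGCGGCTCTCGATGTTCAAAGAACCGGTTATAAGTACCGTCGGTTCTTCCGACTTATAGTTATAGTGGCTC. The template strand is its reverse complement (complement ACAGGTCGCCGAGAGCTACAAGTTTCTTGGCCAATATTCATGGCAGCCAAGAAGGCTGAATATCAATATCACCGAG, then reverse).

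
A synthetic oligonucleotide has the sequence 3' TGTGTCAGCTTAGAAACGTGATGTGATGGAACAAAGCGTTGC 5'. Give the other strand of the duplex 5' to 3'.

The strand is given 3'→5', so its complement runs 5'→3' in the same left-to-right order: pair each base A↔T, G↔C.

5'-ACACAGTCGAATCTTTGCACTACACTACCTTGTTTCGCAACG-3'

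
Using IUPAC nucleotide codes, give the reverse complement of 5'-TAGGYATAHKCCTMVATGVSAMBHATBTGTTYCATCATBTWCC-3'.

5'-GGWAVATGATGRAACAVATDVKTSBCATBKAGGMDTATRCCTA-3'

Standard pairs A↔T, G↔C; ambiguity codes pair Y↔R, M↔K, W↔W, S↔S, B↔V, H↔D. Complement (ATCCRTATDMGGAKBTACBSTKVDTAVACAARGTAGTAVAWGG), then reverse for 5'→3'.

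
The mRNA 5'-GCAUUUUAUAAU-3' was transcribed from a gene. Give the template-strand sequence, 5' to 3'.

5'-ATTATAAAATGC-3'

Replace U with T to get the coding DNA strand: GCATTTTATAAT. The template strand is its reverse complement (complement CGTAAAATATTA, then reverse).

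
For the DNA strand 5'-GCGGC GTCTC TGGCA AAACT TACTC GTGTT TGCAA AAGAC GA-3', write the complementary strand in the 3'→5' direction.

3'-CGCCGCAGAGACCGTTTTGAATGAGCACAAACGTTTTCTGCT-5'

Base-pairing A↔T, G↔C gives the complement. The complementary strand is antiparallel, so paired with a 5'→3' strand it runs 3'→5'.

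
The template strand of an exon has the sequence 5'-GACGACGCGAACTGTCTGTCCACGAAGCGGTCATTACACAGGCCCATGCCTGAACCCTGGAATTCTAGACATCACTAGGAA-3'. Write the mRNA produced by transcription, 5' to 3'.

RNA polymerase reads the template 3'→5' and synthesizes mRNA 5'→3' by base-pairing (A→U, T→A, G↔C). The complement of the template is CTGCTGCGCTTGACAGACAGGTGCTTCGCCAGTAATGTGTCCGGGTACGGACTTGGGACCTTAAGATCTGTAGTGATCCTT; antiparallel, so 5'→3' the coding strand is TTCCTAGTGATGTCTAGAATTCCAGGGTTCAGGCATGGGCCTGTGTAATGACCGCTTCGTGGACAGACAGTTCGCGTCGTC. Replace T with U for the mRNA.

5'-UUCCUAGUGAUGUCUAGAAUUCCAGGGUUCAGGCAUGGGCCUGUGUAAUGACCGCUUCGUGGACAGACAGUUCGCGUCGUC-3'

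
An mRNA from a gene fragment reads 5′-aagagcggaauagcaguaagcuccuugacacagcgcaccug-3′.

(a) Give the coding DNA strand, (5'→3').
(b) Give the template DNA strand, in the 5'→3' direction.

(a) 5'-AAGAGCGGAATAGCAGTAAGCTCCTTGACACAGCGCACCTG-3'
(b) 5'-CAGGTGCGCTGTGTCAAGGAGCTTACTGCTATTCCGCTCTT-3'

(a) The coding strand matches the mRNA with U→T.
(b) The template strand is the reverse complement of the coding strand.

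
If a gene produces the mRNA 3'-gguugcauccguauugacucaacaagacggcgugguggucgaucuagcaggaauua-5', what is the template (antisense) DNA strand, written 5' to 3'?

5'-CCAACGTAGGCATAACTGAGTTGTTCTGCCGCACCACCAGCTAGATCGTCCTTAAT-3'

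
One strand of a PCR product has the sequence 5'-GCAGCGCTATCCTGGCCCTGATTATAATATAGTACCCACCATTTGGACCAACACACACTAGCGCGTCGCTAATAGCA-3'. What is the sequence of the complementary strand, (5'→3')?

5'-TGCTATTAGCGACGCGCTAGTGTGTGTTGGTCCAAATGGTGGGTACTATATTATAATCAGGGCCAGGATAGCGCTGC-3'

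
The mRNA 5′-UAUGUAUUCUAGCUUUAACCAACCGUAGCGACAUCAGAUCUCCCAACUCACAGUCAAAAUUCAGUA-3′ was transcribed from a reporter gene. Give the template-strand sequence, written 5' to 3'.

Replace U with T to get the coding DNA strand: TATGTATTCTAGCTTTAACCAACCGTAGCGACATCAGATCTCCCAACTCACAGTCAAAATTCAGTA. The template strand is its reverse complement (complement ATACATAAGATCGAAATTGGTTGGCATCGCTGTAGTCTAGAGGGTTGAGTGTCAGTTTTAAGTCAT, then reverse).

5'-TACTGAATTTTGACTGTGAGTTGGGAGATCTGATGTCGCTACGGTTGGTTAAAGCTAGAATACATA-3'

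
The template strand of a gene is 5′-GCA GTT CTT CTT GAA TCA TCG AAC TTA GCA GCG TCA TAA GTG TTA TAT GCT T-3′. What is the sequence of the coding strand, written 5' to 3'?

The coding strand is complementary and antiparallel to the template: take the complement (A↔T, G↔C) and reverse.

5'-AAGCATATAACACTTATGACGCTGCTAAGTTCGATGATTCAAGAAGAACTGC-3'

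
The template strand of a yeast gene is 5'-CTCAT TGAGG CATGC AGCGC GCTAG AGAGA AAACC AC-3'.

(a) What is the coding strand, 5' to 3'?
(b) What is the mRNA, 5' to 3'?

(a) The coding strand is the reverse complement of the template: complement GAGTAACTCCGTACGTCGCGCGATCTCTCTTTTGGTG, then reverse.
(b) mRNA has the coding-strand sequence with T→U.

(a) 5'-GTGGTTTTCTCTCTAGCGCGCTGCATGCCTCAATGAG-3'
(b) 5'-GUGGUUUUCUCUCUAGCGCGCUGCAUGCCUCAAUGAG-3'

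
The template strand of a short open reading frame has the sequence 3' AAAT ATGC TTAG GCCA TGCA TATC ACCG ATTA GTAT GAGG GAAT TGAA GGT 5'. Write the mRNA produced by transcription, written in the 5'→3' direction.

Reading the template 3'→5' as shown, RNA polymerase pairs each base (A→U, T→A, G↔C) to build mRNA 5'→3' directly.

5′-UUUAUACGAAUCCGGUACGUAUAGUGGCUAAUCAUACUCCCUUAACUUCCA-3′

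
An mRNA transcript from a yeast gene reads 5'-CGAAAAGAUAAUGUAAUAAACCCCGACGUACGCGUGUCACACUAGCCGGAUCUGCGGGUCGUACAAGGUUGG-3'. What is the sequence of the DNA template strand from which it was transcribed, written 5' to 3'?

Replace U with T to get the coding DNA strand: CGAAAAGATAATGTAATAAACCCCGACGTACGCGTGTCACACTAGCCGGATCTGCGGGTCGTACAAGGTTGG. The template strand is its reverse complement (complement GCTTTTCTATTACATTATTTGGGGCTGCATGCGCACAGTGTGATCGGCCTAGACGCCCAGCATGTTCCAACC, then reverse).

5′-CCAACCTTGTACGACCCGCAGATCCGGCTAGTGTGACACGCGTACGTCGGGGTTTATTACATTATCTTTTCG-3′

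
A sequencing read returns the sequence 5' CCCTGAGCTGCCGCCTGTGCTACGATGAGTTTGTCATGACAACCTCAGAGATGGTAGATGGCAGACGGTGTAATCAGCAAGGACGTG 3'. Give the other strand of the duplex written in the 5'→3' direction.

The complement of CCCTGAGCTGCCGCCTGTGCTACGATGAGTTTGTCATGACAACCTCAGAGATGGTAGATGGCAGACGGTGTAATCAGCAAGGACGTG is GGGACTCGACGGCGGACACGATGCTACTCAAACAGTACTGTTGGAGTCTCTACCATCTACCGTCTGCCACATTAGTCGTTCCTGCAC (A↔T, G↔C). DNA strands are antiparallel, so the complementary strand runs 3'→5'; reversing gives the 5'→3' form.

5'-CACGTCCTTGCTGATTACACCGTCTGCCATCTACCATCTCTGAGGTTGTCATGACAAACTCATCGTAGCACAGGCGGCAGCTCAGGG-3'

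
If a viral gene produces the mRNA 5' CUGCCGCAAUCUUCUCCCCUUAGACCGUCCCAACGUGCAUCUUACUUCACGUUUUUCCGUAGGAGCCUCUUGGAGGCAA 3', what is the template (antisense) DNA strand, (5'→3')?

Replace U with T to get the coding DNA strand: CTGCCGCAATCTTCTCCCCTTAGACCGTCCCAACGTGCATCTTACTTCACGTTTTTCCGTAGGAGCCTCTTGGAGGCAA. The template strand is its reverse complement (complement GACGGCGTTAGAAGAGGGGAATCTGGCAGGGTTGCACGTAGAATGAAGTGCAAAAAGGCATCCTCGGAGAACCTCCGTT, then reverse).

5'-TTGCCTCCAAGAGGCTCCTACGGAAAAACGTGAAGTAAGATGCACGTTGGGACGGTCTAAGGGGAGAAGATTGCGGCAG-3'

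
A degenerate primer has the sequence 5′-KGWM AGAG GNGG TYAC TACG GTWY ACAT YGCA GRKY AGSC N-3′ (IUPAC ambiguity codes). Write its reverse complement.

5'-NGSCTRMYCTGCRATGTRWACCGTAGTRACCNCCTCTKWCM-3'

Standard pairs A↔T, G↔C; ambiguity codes pair R↔Y, M↔K, W↔W, S↔S, N↔N. Complement (MCWKTCTCCNCCARTGATGCCAWRTGTARCGTCYMRTCSGN), then reverse for 5'→3'.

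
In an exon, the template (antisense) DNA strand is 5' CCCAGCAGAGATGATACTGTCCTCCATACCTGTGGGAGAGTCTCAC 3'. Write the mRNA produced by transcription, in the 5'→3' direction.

5′-GUGAGACUCUCCCACAGGUAUGGAGGACAGUAUCAUCUCUGCUGGG-3′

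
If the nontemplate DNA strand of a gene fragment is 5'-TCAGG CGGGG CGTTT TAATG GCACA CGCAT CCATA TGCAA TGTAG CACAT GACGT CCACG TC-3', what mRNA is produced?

5′-UCAGGCGGGGCGUUUUAAUGGCACACGCAUCCAUAUGCAAUGUAGCACAUGACGUCCACGUC-3′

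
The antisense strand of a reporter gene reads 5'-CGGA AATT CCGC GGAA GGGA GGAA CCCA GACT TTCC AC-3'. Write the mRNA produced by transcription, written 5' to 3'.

The mRNA has the sequence of the coding strand (reverse complement of the template) with T→U. Reverse complement of CGGAAATTCCGCGGAAGGGAGGAACCCAGACTTTCCAC is GTGGAAAGTCTGGGTTCCTCCCTTCCGCGGAATTTCCG; then T→U.

5'-GUGGAAAGUCUGGGUUCCUCCCUUCCGCGGAAUUUCCG-3'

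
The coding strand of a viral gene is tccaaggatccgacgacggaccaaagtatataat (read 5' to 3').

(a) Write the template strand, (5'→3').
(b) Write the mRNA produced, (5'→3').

(a) 5'-ATTATATACTTTGGTCCGTCGTCGGATCCTTGGA-3'
(b) 5'-UCCAAGGAUCCGACGACGGACCAAAGUAUAUAAU-3'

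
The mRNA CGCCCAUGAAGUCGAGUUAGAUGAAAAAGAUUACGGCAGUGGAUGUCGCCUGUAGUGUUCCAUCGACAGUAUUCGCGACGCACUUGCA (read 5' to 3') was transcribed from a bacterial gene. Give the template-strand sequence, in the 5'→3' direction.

5'-TGCAAGTGCGTCGCGAATACTGTCGATGGAACACTACAGGCGACATCCACTGCCGTAATCTTTTTCATCTAACTCGACTTCATGGGCG-3'

Replace U with T to get the coding DNA strand: CGCCCATGAAGTCGAGTTAGATGAAAAAGATTACGGCAGTGGATGTCGCCTGTAGTGTTCCATCGACAGTATTCGCGACGCACTTGCA. The template strand is its reverse complement (complement GCGGGTACTTCAGCTCAATCTACTTTTTCTAATGCCGTCACCTACAGCGGACATCACAAGGTAGCTGTCATAAGCGCTGCGTGAACGT, then reverse).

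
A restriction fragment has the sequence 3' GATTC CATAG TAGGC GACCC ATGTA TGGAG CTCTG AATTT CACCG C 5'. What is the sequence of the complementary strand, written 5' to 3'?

The strand is given 3'→5', so its complement runs 5'→3' in the same left-to-right order: pair each base A↔T, G↔C.

5'-CTAAGGTATCATCCGCTGGGTACATACCTCGAGACTTAAAGTGGCG-3'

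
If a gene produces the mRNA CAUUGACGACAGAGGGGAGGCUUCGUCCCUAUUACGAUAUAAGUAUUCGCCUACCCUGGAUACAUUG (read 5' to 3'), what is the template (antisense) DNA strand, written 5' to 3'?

5'-CAATGTATCCAGGGTAGGCGAATACTTATATCGTAATAGGGACGAAGCCTCCCCTCTGTCGTCAATG-3'

Replace U with T to get the coding DNA strand: CATTGACGACAGAGGGGAGGCTTCGTCCCTATTACGATATAAGTATTCGCCTACCCTGGATACATTG. The template strand is its reverse complement (complement GTAACTGCTGTCTCCCCTCCGAAGCAGGGATAATGCTATATTCATAAGCGGATGGGACCTATGTAAC, then reverse).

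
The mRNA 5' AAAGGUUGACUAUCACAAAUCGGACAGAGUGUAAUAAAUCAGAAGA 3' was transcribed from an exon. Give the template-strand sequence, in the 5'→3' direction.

Replace U with T to get the coding DNA strand: AAAGGTTGACTATCACAAATCGGACAGAGTGTAATAAATCAGAAGA. The template strand is its reverse complement (complement TTTCCAACTGATAGTGTTTAGCCTGTCTCACATTATTTAGTCTTCT, then reverse).

5'-TCTTCTGATTTATTACACTCTGTCCGATTTGTGATAGTCAACCTTT-3'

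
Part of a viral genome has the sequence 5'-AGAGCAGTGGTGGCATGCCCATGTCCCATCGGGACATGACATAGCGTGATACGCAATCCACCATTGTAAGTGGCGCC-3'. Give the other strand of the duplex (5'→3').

5'-GGCGCCACTTACAATGGTGGATTGCGTATCACGCTATGTCATGTCCCGATGGGACATGGGCATGCCACCACTGCTCT-3'

The complement of AGAGCAGTGGTGGCATGCCCATGTCCCATCGGGACATGACATAGCGTGATACGCAATCCACCATTGTAAGTGGCGCC is TCTCGTCACCACCGTACGGGTACAGGGTAGCCCTGTACTGTATCGCACTATGCGTTAGGTGGTAACATTCACCGCGG (A↔T, G↔C). DNA strands are antiparallel, so the complementary strand runs 3'→5'; reversing gives the 5'→3' form.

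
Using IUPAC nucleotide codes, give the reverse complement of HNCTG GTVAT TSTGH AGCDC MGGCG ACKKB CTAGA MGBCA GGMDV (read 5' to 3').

5′-BHKCCTGVCKTCTAGVMMGTCGCCKGHGCTDCASAATBACCAGND-3′

Standard pairs A↔T, G↔C; ambiguity codes pair M↔K, S↔S, B↔V, D↔H, N↔N. Complement (DNGACCABTAASACDTCGHGKCCGCTGMMVGATCTKCVGTCCKHB), then reverse for 5'→3'.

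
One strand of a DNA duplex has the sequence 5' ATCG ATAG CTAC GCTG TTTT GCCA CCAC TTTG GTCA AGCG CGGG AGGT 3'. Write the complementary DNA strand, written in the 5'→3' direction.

The complement of ATCGATAGCTACGCTGTTTTGCCACCACTTTGGTCAAGCGCGGGAGGT is TAGCTATCGATGCGACAAAACGGTGGTGAAACCAGTTCGCGCCCTCCA (A↔T, G↔C). DNA strands are antiparallel, so the complementary strand runs 3'→5'; reversing gives the 5'→3' form.

5'-ACCTCCCGCGCTTGACCAAAGTGGTGGCAAAACAGCGTAGCTATCGAT-3'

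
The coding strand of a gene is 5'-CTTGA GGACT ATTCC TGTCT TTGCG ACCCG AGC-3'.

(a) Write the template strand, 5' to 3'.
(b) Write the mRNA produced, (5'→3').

(a) 5'-GCTCGGGTCGCAAAGACAGGAATAGTCCTCAAG-3'
(b) 5'-CUUGAGGACUAUUCCUGUCUUUGCGACCCGAGC-3'

(a) The template strand is the reverse complement of the coding strand: complement GAACTCCTGATAAGGACAGAAACGCTGGGCTCG, then reverse.
(b) mRNA matches the coding strand with T→U.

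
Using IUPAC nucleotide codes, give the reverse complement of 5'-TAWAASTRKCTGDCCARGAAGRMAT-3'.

Standard pairs A↔T, G↔C; ambiguity codes pair R↔Y, M↔K, W↔W, S↔S, D↔H. Complement (ATWTTSAYMGACHGGTYCTTCYKTA), then reverse for 5'→3'.

5'-ATKYCTTCYTGGHCAGMYASTTWTA-3'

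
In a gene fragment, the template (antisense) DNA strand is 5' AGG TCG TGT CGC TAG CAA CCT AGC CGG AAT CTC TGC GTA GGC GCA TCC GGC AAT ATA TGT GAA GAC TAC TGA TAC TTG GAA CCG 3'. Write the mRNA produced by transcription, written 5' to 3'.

RNA polymerase reads the template 3'→5' and synthesizes mRNA 5'→3' by base-pairing (A→U, T→A, G↔C). The complement of the template is TCCAGCACAGCGATCGTTGGATCGGCCTTAGAGACGCATCCGCGTAGGCCGTTATATACACTTCTGATGACTATGAACCTTGGC; antiparallel, so 5'→3' the coding strand is CGGTTCCAAGTATCAGTAGTCTTCACATATATTGCCGGATGCGCCTACGCAGAGATTCCGGCTAGGTTGCTAGCGACACGACCT. Replace T with U for the mRNA.

5'-CGGUUCCAAGUAUCAGUAGUCUUCACAUAUAUUGCCGGAUGCGCCUACGCAGAGAUUCCGGCUAGGUUGCUAGCGACACGACCU-3'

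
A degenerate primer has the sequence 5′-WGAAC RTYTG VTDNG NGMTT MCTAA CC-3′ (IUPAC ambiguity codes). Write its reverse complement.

5'-GGTTAGKAAKCNCNHABCARAYGTTCW-3'

Standard pairs A↔T, G↔C; ambiguity codes pair R↔Y, M↔K, W↔W, D↔H, V↔B, N↔N. Complement (WCTTGYARACBAHNCNCKAAKGATTGG), then reverse for 5'→3'.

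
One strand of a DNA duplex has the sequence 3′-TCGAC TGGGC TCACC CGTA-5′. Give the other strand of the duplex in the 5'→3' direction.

The strand is given 3'→5', so its complement runs 5'→3' in the same left-to-right order: pair each base A↔T, G↔C.

5'-AGCTGACCCGAGTGGGCAT-3'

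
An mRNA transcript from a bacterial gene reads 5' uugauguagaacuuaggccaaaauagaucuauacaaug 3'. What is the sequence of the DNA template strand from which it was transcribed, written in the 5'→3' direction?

5'-CATTGTATAGATCTATTTTGGCCTAAGTTCTACATCAA-3'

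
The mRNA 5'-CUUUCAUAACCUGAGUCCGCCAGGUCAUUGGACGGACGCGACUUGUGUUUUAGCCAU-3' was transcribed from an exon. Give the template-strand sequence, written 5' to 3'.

Replace U with T to get the coding DNA strand: CTTTCATAACCTGAGTCCGCCAGGTCATTGGACGGACGCGACTTGTGTTTTAGCCAT. The template strand is its reverse complement (complement GAAAGTATTGGACTCAGGCGGTCCAGTAACCTGCCTGCGCTGAACACAAAATCGGTA, then reverse).

5'-ATGGCTAAAACACAAGTCGCGTCCGTCCAATGACCTGGCGGACTCAGGTTATGAAAG-3'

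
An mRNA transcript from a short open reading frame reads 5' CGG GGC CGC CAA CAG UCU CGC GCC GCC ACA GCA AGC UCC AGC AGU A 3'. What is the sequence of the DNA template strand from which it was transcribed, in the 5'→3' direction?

Replace U with T to get the coding DNA strand: CGGGGCCGCCAACAGTCTCGCGCCGCCACAGCAAGCTCCAGCAGTA. The template strand is its reverse complement (complement GCCCCGGCGGTTGTCAGAGCGCGGCGGTGTCGTTCGAGGTCGTCAT, then reverse).

5'-TACTGCTGGAGCTTGCTGTGGCGGCGCGAGACTGTTGGCGGCCCCG-3'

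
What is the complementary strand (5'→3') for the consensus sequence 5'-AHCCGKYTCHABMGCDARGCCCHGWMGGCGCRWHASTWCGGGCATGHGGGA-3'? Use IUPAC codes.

5'-TCCCDCATGCCCGWASTDWYGCGCCKWCDGGGCYTHGCKVTDGARMCGGDT-3'

Standard pairs A↔T, G↔C; ambiguity codes pair R↔Y, M↔K, W↔W, S↔S, B↔V, D↔H. Complement (TDGGCMRAGDTVKCGHTYCGGGDCWKCCGCGYWDTSAWGCCCGTACDCCCT), then reverse for 5'→3'.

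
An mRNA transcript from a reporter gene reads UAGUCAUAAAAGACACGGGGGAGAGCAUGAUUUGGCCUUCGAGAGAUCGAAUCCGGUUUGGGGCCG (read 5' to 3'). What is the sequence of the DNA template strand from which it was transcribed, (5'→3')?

5'-CGGCCCCAAACCGGATTCGATCTCTCGAAGGCCAAATCATGCTCTCCCCCGTGTCTTTTATGACTA-3'

Replace U with T to get the coding DNA strand: TAGTCATAAAAGACACGGGGGAGAGCATGATTTGGCCTTCGAGAGATCGAATCCGGTTTGGGGCCG. The template strand is its reverse complement (complement ATCAGTATTTTCTGTGCCCCCTCTCGTACTAAACCGGAAGCTCTCTAGCTTAGGCCAAACCCCGGC, then reverse).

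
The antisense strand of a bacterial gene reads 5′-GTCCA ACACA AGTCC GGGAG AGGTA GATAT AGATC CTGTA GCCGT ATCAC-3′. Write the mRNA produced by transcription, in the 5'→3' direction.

The mRNA has the sequence of the coding strand (reverse complement of the template) with T→U. Reverse complement of GTCCAACACAAGTCCGGGAGAGGTAGATATAGATCCTGTAGCCGTATCAC is GTGATACGGCTACAGGATCTATATCTACCTCTCCCGGACTTGTGTTGGAC; then T→U.

5'-GUGAUACGGCUACAGGAUCUAUAUCUACCUCUCCCGGACUUGUGUUGGAC-3'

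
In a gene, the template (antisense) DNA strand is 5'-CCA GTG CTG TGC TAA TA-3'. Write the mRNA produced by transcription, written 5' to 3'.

5'-UAUUAGCACAGCACUGG-3'

The mRNA has the sequence of the coding strand (reverse complement of the template) with T→U. Reverse complement of CCAGTGCTGTGCTAATA is TATTAGCACAGCACTGG; then T→U.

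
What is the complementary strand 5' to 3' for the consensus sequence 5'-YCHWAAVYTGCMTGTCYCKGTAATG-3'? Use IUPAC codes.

Standard pairs A↔T, G↔C; ambiguity codes pair Y↔R, M↔K, W↔W, H↔D, V↔B. Complement (RGDWTTBRACGKACAGRGMCATTAC), then reverse for 5'→3'.

5′-CATTACMGRGACAKGCARBTTWDGR-3′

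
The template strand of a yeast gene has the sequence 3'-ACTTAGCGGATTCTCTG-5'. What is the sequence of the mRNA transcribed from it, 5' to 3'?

5'-UGAAUCGCCUAAGAGAC-3'

Reading the template 3'→5' as shown, RNA polymerase pairs each base (A→U, T→A, G↔C) to build mRNA 5'→3' directly.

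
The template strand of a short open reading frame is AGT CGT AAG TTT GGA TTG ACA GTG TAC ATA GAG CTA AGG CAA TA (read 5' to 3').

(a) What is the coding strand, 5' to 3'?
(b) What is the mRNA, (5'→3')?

(a) 5'-TATTGCCTTAGCTCTATGTACACTGTCAATCCAAACTTACGACT-3'
(b) 5'-UAUUGCCUUAGCUCUAUGUACACUGUCAAUCCAAACUUACGACU-3'

(a) The coding strand is the reverse complement of the template: complement TCAGCATTCAAACCTAACTGTCACATGTATCTCGATTCCGTTAT, then reverse.
(b) mRNA has the coding-strand sequence with T→U.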